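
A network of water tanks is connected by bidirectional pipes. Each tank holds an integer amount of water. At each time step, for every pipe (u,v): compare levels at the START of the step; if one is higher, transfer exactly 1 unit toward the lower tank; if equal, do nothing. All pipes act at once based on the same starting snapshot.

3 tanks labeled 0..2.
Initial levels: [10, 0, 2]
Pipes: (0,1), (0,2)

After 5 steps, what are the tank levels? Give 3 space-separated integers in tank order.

Step 1: flows [0->1,0->2] -> levels [8 1 3]
Step 2: flows [0->1,0->2] -> levels [6 2 4]
Step 3: flows [0->1,0->2] -> levels [4 3 5]
Step 4: flows [0->1,2->0] -> levels [4 4 4]
Step 5: flows [0=1,0=2] -> levels [4 4 4]

Answer: 4 4 4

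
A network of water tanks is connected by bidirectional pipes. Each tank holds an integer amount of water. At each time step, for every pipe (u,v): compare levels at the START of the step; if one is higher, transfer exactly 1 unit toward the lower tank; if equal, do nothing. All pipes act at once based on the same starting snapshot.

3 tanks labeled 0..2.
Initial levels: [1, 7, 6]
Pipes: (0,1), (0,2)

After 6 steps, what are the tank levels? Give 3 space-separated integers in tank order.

Answer: 6 4 4

Derivation:
Step 1: flows [1->0,2->0] -> levels [3 6 5]
Step 2: flows [1->0,2->0] -> levels [5 5 4]
Step 3: flows [0=1,0->2] -> levels [4 5 5]
Step 4: flows [1->0,2->0] -> levels [6 4 4]
Step 5: flows [0->1,0->2] -> levels [4 5 5]
  -> period-2 cycle: step 5 state = step 3 state
  -> state at step 6: (6-3) mod 2 = 1, same as step 4 -> [6 4 4]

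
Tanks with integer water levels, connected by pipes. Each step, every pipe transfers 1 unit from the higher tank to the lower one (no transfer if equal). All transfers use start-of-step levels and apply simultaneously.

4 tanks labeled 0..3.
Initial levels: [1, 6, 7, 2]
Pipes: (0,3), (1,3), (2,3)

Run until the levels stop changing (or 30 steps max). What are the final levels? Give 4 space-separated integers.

Step 1: flows [3->0,1->3,2->3] -> levels [2 5 6 3]
Step 2: flows [3->0,1->3,2->3] -> levels [3 4 5 4]
Step 3: flows [3->0,1=3,2->3] -> levels [4 4 4 4]
Step 4: flows [0=3,1=3,2=3] -> levels [4 4 4 4]
  -> stable (no change)

Answer: 4 4 4 4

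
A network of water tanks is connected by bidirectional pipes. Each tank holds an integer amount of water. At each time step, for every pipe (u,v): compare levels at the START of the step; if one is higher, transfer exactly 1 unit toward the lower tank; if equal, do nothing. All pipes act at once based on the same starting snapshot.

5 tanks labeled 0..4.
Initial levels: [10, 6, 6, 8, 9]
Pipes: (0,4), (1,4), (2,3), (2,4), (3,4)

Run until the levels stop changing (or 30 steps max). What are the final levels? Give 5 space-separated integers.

Step 1: flows [0->4,4->1,3->2,4->2,4->3] -> levels [9 7 8 8 7]
Step 2: flows [0->4,1=4,2=3,2->4,3->4] -> levels [8 7 7 7 10]
Step 3: flows [4->0,4->1,2=3,4->2,4->3] -> levels [9 8 8 8 6]
Step 4: flows [0->4,1->4,2=3,2->4,3->4] -> levels [8 7 7 7 10]
  -> period-2 cycle: step 4 state = step 2 state; never stabilizes
  -> state at step 30: (30-2) mod 2 = 0, same as step 2 -> [8 7 7 7 10]

Answer: 8 7 7 7 10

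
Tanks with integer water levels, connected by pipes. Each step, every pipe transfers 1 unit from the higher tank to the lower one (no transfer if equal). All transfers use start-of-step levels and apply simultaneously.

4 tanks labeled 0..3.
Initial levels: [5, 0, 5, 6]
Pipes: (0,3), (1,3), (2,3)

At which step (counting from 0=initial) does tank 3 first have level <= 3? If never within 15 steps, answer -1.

Step 1: flows [3->0,3->1,3->2] -> levels [6 1 6 3]
Tank 3 first reaches <=3 at step 1

Answer: 1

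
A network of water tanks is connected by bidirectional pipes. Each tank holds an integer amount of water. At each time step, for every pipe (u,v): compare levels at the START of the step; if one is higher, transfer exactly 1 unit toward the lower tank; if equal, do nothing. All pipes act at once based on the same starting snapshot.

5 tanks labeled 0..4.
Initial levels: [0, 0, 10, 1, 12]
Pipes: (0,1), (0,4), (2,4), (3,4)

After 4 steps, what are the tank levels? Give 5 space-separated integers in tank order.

Step 1: flows [0=1,4->0,4->2,4->3] -> levels [1 0 11 2 9]
Step 2: flows [0->1,4->0,2->4,4->3] -> levels [1 1 10 3 8]
Step 3: flows [0=1,4->0,2->4,4->3] -> levels [2 1 9 4 7]
Step 4: flows [0->1,4->0,2->4,4->3] -> levels [2 2 8 5 6]

Answer: 2 2 8 5 6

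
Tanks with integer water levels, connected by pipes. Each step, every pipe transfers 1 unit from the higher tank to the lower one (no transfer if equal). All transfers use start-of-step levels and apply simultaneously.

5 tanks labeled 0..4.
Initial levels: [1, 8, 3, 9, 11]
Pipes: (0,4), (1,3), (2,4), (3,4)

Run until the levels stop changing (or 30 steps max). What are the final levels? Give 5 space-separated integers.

Step 1: flows [4->0,3->1,4->2,4->3] -> levels [2 9 4 9 8]
Step 2: flows [4->0,1=3,4->2,3->4] -> levels [3 9 5 8 7]
Step 3: flows [4->0,1->3,4->2,3->4] -> levels [4 8 6 8 6]
Step 4: flows [4->0,1=3,2=4,3->4] -> levels [5 8 6 7 6]
Step 5: flows [4->0,1->3,2=4,3->4] -> levels [6 7 6 7 6]
Step 6: flows [0=4,1=3,2=4,3->4] -> levels [6 7 6 6 7]
Step 7: flows [4->0,1->3,4->2,4->3] -> levels [7 6 7 8 4]
Step 8: flows [0->4,3->1,2->4,3->4] -> levels [6 7 6 6 7]
  -> period-2 cycle: step 8 state = step 6 state; never stabilizes
  -> state at step 30: (30-6) mod 2 = 0, same as step 6 -> [6 7 6 6 7]

Answer: 6 7 6 6 7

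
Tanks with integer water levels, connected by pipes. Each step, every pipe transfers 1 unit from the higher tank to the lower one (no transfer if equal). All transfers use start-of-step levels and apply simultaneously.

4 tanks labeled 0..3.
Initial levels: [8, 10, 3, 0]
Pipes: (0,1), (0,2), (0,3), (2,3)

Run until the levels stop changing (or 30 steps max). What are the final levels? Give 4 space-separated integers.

Step 1: flows [1->0,0->2,0->3,2->3] -> levels [7 9 3 2]
Step 2: flows [1->0,0->2,0->3,2->3] -> levels [6 8 3 4]
Step 3: flows [1->0,0->2,0->3,3->2] -> levels [5 7 5 4]
Step 4: flows [1->0,0=2,0->3,2->3] -> levels [5 6 4 6]
Step 5: flows [1->0,0->2,3->0,3->2] -> levels [6 5 6 4]
Step 6: flows [0->1,0=2,0->3,2->3] -> levels [4 6 5 6]
Step 7: flows [1->0,2->0,3->0,3->2] -> levels [7 5 5 4]
Step 8: flows [0->1,0->2,0->3,2->3] -> levels [4 6 5 6]
  -> period-2 cycle: step 8 state = step 6 state; never stabilizes
  -> state at step 30: (30-6) mod 2 = 0, same as step 6 -> [4 6 5 6]

Answer: 4 6 5 6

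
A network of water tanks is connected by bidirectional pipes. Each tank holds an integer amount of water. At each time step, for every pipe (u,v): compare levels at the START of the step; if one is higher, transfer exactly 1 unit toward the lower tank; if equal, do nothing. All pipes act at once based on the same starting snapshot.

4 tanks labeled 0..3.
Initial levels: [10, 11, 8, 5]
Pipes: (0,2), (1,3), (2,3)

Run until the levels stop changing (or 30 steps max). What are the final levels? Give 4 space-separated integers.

Answer: 9 8 7 10

Derivation:
Step 1: flows [0->2,1->3,2->3] -> levels [9 10 8 7]
Step 2: flows [0->2,1->3,2->3] -> levels [8 9 8 9]
Step 3: flows [0=2,1=3,3->2] -> levels [8 9 9 8]
Step 4: flows [2->0,1->3,2->3] -> levels [9 8 7 10]
Step 5: flows [0->2,3->1,3->2] -> levels [8 9 9 8]
  -> period-2 cycle: step 5 state = step 3 state; never stabilizes
  -> state at step 30: (30-3) mod 2 = 1, same as step 4 -> [9 8 7 10]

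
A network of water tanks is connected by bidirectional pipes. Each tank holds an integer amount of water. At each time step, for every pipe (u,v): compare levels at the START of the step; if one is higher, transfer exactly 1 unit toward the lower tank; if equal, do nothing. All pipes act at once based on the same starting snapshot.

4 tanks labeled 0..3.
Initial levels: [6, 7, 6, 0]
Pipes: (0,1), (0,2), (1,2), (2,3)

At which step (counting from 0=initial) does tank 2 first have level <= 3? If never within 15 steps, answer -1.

Step 1: flows [1->0,0=2,1->2,2->3] -> levels [7 5 6 1]
Step 2: flows [0->1,0->2,2->1,2->3] -> levels [5 7 5 2]
Step 3: flows [1->0,0=2,1->2,2->3] -> levels [6 5 5 3]
Step 4: flows [0->1,0->2,1=2,2->3] -> levels [4 6 5 4]
Step 5: flows [1->0,2->0,1->2,2->3] -> levels [6 4 4 5]
Step 6: flows [0->1,0->2,1=2,3->2] -> levels [4 5 6 4]
Step 7: flows [1->0,2->0,2->1,2->3] -> levels [6 5 3 5]
Tank 2 first reaches <=3 at step 7

Answer: 7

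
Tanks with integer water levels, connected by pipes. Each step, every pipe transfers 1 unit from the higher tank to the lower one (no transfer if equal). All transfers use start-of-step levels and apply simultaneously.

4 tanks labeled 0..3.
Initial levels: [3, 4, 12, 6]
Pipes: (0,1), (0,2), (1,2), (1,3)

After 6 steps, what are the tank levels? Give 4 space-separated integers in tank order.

Answer: 5 8 6 6

Derivation:
Step 1: flows [1->0,2->0,2->1,3->1] -> levels [5 5 10 5]
Step 2: flows [0=1,2->0,2->1,1=3] -> levels [6 6 8 5]
Step 3: flows [0=1,2->0,2->1,1->3] -> levels [7 6 6 6]
Step 4: flows [0->1,0->2,1=2,1=3] -> levels [5 7 7 6]
Step 5: flows [1->0,2->0,1=2,1->3] -> levels [7 5 6 7]
Step 6: flows [0->1,0->2,2->1,3->1] -> levels [5 8 6 6]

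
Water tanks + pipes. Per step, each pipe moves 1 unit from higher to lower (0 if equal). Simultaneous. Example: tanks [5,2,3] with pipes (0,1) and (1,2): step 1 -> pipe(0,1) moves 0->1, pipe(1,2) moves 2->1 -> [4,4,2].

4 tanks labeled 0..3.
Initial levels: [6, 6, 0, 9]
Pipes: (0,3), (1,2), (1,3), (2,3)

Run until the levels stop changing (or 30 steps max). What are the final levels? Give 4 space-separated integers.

Step 1: flows [3->0,1->2,3->1,3->2] -> levels [7 6 2 6]
Step 2: flows [0->3,1->2,1=3,3->2] -> levels [6 5 4 6]
Step 3: flows [0=3,1->2,3->1,3->2] -> levels [6 5 6 4]
Step 4: flows [0->3,2->1,1->3,2->3] -> levels [5 5 4 7]
Step 5: flows [3->0,1->2,3->1,3->2] -> levels [6 5 6 4]
  -> period-2 cycle: step 5 state = step 3 state; never stabilizes
  -> state at step 30: (30-3) mod 2 = 1, same as step 4 -> [5 5 4 7]

Answer: 5 5 4 7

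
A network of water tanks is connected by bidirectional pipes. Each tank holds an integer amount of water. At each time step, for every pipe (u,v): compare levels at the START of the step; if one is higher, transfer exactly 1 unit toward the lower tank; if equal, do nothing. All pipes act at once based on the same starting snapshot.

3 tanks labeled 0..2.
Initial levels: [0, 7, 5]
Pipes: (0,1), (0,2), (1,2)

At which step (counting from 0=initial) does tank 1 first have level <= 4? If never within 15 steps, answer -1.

Answer: 2

Derivation:
Step 1: flows [1->0,2->0,1->2] -> levels [2 5 5]
Step 2: flows [1->0,2->0,1=2] -> levels [4 4 4]
Tank 1 first reaches <=4 at step 2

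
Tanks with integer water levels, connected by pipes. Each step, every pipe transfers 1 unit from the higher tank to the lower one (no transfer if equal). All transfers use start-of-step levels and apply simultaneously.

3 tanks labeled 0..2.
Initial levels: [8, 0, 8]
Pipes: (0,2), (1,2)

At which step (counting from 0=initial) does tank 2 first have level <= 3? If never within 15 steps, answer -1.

Answer: -1

Derivation:
Step 1: flows [0=2,2->1] -> levels [8 1 7]
Step 2: flows [0->2,2->1] -> levels [7 2 7]
Step 3: flows [0=2,2->1] -> levels [7 3 6]
Step 4: flows [0->2,2->1] -> levels [6 4 6]
Step 5: flows [0=2,2->1] -> levels [6 5 5]
Step 6: flows [0->2,1=2] -> levels [5 5 6]
Step 7: flows [2->0,2->1] -> levels [6 6 4]
Step 8: flows [0->2,1->2] -> levels [5 5 6]
  -> period-2 cycle (repeats step 6); tank 2 never drops to <=3
Tank 2 never reaches <=3 within 15 steps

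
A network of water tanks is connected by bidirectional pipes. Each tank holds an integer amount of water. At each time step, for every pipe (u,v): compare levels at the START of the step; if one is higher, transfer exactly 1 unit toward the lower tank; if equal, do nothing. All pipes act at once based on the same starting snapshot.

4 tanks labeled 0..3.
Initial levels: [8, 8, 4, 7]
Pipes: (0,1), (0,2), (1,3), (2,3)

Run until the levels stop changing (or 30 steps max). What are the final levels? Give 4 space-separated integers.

Answer: 6 7 8 6

Derivation:
Step 1: flows [0=1,0->2,1->3,3->2] -> levels [7 7 6 7]
Step 2: flows [0=1,0->2,1=3,3->2] -> levels [6 7 8 6]
Step 3: flows [1->0,2->0,1->3,2->3] -> levels [8 5 6 8]
Step 4: flows [0->1,0->2,3->1,3->2] -> levels [6 7 8 6]
  -> period-2 cycle: step 4 state = step 2 state; never stabilizes
  -> state at step 30: (30-2) mod 2 = 0, same as step 2 -> [6 7 8 6]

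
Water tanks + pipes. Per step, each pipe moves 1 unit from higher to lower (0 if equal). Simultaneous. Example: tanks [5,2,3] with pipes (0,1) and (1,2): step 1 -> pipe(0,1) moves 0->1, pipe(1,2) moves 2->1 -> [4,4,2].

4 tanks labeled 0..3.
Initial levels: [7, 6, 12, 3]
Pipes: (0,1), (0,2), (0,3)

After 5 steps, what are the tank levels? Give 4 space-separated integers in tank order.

Step 1: flows [0->1,2->0,0->3] -> levels [6 7 11 4]
Step 2: flows [1->0,2->0,0->3] -> levels [7 6 10 5]
Step 3: flows [0->1,2->0,0->3] -> levels [6 7 9 6]
Step 4: flows [1->0,2->0,0=3] -> levels [8 6 8 6]
Step 5: flows [0->1,0=2,0->3] -> levels [6 7 8 7]

Answer: 6 7 8 7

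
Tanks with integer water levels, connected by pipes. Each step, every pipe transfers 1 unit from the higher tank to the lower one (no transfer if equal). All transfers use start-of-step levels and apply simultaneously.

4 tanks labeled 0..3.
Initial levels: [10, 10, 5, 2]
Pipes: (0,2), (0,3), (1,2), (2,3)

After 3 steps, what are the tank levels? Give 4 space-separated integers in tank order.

Answer: 7 7 6 7

Derivation:
Step 1: flows [0->2,0->3,1->2,2->3] -> levels [8 9 6 4]
Step 2: flows [0->2,0->3,1->2,2->3] -> levels [6 8 7 6]
Step 3: flows [2->0,0=3,1->2,2->3] -> levels [7 7 6 7]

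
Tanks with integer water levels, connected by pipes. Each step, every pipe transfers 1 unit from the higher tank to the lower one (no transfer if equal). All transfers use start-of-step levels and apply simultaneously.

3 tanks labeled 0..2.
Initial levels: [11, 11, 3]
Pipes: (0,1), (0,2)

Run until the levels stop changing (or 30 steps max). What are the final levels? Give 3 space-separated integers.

Answer: 9 8 8

Derivation:
Step 1: flows [0=1,0->2] -> levels [10 11 4]
Step 2: flows [1->0,0->2] -> levels [10 10 5]
Step 3: flows [0=1,0->2] -> levels [9 10 6]
Step 4: flows [1->0,0->2] -> levels [9 9 7]
Step 5: flows [0=1,0->2] -> levels [8 9 8]
Step 6: flows [1->0,0=2] -> levels [9 8 8]
Step 7: flows [0->1,0->2] -> levels [7 9 9]
Step 8: flows [1->0,2->0] -> levels [9 8 8]
  -> period-2 cycle: step 8 state = step 6 state; never stabilizes
  -> state at step 30: (30-6) mod 2 = 0, same as step 6 -> [9 8 8]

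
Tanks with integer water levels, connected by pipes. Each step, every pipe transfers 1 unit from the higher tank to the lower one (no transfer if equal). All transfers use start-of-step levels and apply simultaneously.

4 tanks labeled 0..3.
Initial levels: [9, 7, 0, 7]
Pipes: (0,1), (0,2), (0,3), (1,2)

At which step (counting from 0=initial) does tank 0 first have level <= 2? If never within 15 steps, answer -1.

Answer: -1

Derivation:
Step 1: flows [0->1,0->2,0->3,1->2] -> levels [6 7 2 8]
Step 2: flows [1->0,0->2,3->0,1->2] -> levels [7 5 4 7]
Step 3: flows [0->1,0->2,0=3,1->2] -> levels [5 5 6 7]
Step 4: flows [0=1,2->0,3->0,2->1] -> levels [7 6 4 6]
Step 5: flows [0->1,0->2,0->3,1->2] -> levels [4 6 6 7]
Step 6: flows [1->0,2->0,3->0,1=2] -> levels [7 5 5 6]
Step 7: flows [0->1,0->2,0->3,1=2] -> levels [4 6 6 7]
  -> period-2 cycle (repeats step 5); tank 0 never drops to <=2
Tank 0 never reaches <=2 within 15 steps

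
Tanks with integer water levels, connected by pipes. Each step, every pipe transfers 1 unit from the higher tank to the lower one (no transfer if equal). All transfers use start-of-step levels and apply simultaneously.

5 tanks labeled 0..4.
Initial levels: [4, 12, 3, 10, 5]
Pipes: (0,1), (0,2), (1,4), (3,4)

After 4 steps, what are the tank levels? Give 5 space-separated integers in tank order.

Step 1: flows [1->0,0->2,1->4,3->4] -> levels [4 10 4 9 7]
Step 2: flows [1->0,0=2,1->4,3->4] -> levels [5 8 4 8 9]
Step 3: flows [1->0,0->2,4->1,4->3] -> levels [5 8 5 9 7]
Step 4: flows [1->0,0=2,1->4,3->4] -> levels [6 6 5 8 9]

Answer: 6 6 5 8 9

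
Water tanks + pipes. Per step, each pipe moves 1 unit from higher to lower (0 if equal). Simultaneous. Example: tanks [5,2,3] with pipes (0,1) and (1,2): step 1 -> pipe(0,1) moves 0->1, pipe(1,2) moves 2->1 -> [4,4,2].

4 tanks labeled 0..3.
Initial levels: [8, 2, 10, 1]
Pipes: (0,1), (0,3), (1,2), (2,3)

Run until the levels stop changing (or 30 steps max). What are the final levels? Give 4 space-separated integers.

Step 1: flows [0->1,0->3,2->1,2->3] -> levels [6 4 8 3]
Step 2: flows [0->1,0->3,2->1,2->3] -> levels [4 6 6 5]
Step 3: flows [1->0,3->0,1=2,2->3] -> levels [6 5 5 5]
Step 4: flows [0->1,0->3,1=2,2=3] -> levels [4 6 5 6]
Step 5: flows [1->0,3->0,1->2,3->2] -> levels [6 4 7 4]
Step 6: flows [0->1,0->3,2->1,2->3] -> levels [4 6 5 6]
  -> period-2 cycle: step 6 state = step 4 state; never stabilizes
  -> state at step 30: (30-4) mod 2 = 0, same as step 4 -> [4 6 5 6]

Answer: 4 6 5 6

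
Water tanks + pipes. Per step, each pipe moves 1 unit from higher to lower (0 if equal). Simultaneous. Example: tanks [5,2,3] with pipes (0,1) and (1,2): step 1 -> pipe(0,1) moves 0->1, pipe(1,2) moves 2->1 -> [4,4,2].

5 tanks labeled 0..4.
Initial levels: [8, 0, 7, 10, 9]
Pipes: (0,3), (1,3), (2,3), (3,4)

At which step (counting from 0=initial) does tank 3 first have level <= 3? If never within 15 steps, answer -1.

Answer: -1

Derivation:
Step 1: flows [3->0,3->1,3->2,3->4] -> levels [9 1 8 6 10]
Step 2: flows [0->3,3->1,2->3,4->3] -> levels [8 2 7 8 9]
Step 3: flows [0=3,3->1,3->2,4->3] -> levels [8 3 8 7 8]
Step 4: flows [0->3,3->1,2->3,4->3] -> levels [7 4 7 9 7]
Step 5: flows [3->0,3->1,3->2,3->4] -> levels [8 5 8 5 8]
Step 6: flows [0->3,1=3,2->3,4->3] -> levels [7 5 7 8 7]
Step 7: flows [3->0,3->1,3->2,3->4] -> levels [8 6 8 4 8]
Step 8: flows [0->3,1->3,2->3,4->3] -> levels [7 5 7 8 7]
  -> period-2 cycle (repeats step 6); tank 3 never drops to <=3
Tank 3 never reaches <=3 within 15 steps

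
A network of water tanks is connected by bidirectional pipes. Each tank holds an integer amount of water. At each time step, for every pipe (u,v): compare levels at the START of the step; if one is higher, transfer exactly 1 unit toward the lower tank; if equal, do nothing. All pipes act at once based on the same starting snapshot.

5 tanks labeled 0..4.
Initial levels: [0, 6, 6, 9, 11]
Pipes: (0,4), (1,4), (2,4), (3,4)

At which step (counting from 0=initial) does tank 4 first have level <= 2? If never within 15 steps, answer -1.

Step 1: flows [4->0,4->1,4->2,4->3] -> levels [1 7 7 10 7]
Step 2: flows [4->0,1=4,2=4,3->4] -> levels [2 7 7 9 7]
Step 3: flows [4->0,1=4,2=4,3->4] -> levels [3 7 7 8 7]
Step 4: flows [4->0,1=4,2=4,3->4] -> levels [4 7 7 7 7]
Step 5: flows [4->0,1=4,2=4,3=4] -> levels [5 7 7 7 6]
Step 6: flows [4->0,1->4,2->4,3->4] -> levels [6 6 6 6 8]
Step 7: flows [4->0,4->1,4->2,4->3] -> levels [7 7 7 7 4]
Step 8: flows [0->4,1->4,2->4,3->4] -> levels [6 6 6 6 8]
  -> period-2 cycle (repeats step 6); tank 4 never drops to <=2
Tank 4 never reaches <=2 within 15 steps

Answer: -1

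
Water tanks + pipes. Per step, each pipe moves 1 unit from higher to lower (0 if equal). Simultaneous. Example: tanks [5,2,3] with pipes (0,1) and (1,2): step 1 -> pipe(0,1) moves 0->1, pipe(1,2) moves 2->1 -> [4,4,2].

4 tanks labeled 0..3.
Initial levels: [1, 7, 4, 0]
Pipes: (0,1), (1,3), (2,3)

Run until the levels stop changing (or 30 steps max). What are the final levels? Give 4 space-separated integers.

Step 1: flows [1->0,1->3,2->3] -> levels [2 5 3 2]
Step 2: flows [1->0,1->3,2->3] -> levels [3 3 2 4]
Step 3: flows [0=1,3->1,3->2] -> levels [3 4 3 2]
Step 4: flows [1->0,1->3,2->3] -> levels [4 2 2 4]
Step 5: flows [0->1,3->1,3->2] -> levels [3 4 3 2]
  -> period-2 cycle: step 5 state = step 3 state; never stabilizes
  -> state at step 30: (30-3) mod 2 = 1, same as step 4 -> [4 2 2 4]

Answer: 4 2 2 4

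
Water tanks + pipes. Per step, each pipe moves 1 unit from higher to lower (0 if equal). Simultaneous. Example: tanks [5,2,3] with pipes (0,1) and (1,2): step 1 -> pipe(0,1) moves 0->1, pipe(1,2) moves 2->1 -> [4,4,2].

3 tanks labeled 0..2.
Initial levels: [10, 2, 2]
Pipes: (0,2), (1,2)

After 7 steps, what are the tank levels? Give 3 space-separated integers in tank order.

Answer: 4 4 6

Derivation:
Step 1: flows [0->2,1=2] -> levels [9 2 3]
Step 2: flows [0->2,2->1] -> levels [8 3 3]
Step 3: flows [0->2,1=2] -> levels [7 3 4]
Step 4: flows [0->2,2->1] -> levels [6 4 4]
Step 5: flows [0->2,1=2] -> levels [5 4 5]
Step 6: flows [0=2,2->1] -> levels [5 5 4]
Step 7: flows [0->2,1->2] -> levels [4 4 6]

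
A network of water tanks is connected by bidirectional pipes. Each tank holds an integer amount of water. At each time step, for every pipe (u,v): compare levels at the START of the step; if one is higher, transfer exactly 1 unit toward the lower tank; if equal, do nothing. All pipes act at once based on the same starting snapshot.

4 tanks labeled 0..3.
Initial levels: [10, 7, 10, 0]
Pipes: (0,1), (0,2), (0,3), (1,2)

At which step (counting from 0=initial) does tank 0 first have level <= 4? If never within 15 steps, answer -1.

Step 1: flows [0->1,0=2,0->3,2->1] -> levels [8 9 9 1]
Step 2: flows [1->0,2->0,0->3,1=2] -> levels [9 8 8 2]
Step 3: flows [0->1,0->2,0->3,1=2] -> levels [6 9 9 3]
Step 4: flows [1->0,2->0,0->3,1=2] -> levels [7 8 8 4]
Step 5: flows [1->0,2->0,0->3,1=2] -> levels [8 7 7 5]
Step 6: flows [0->1,0->2,0->3,1=2] -> levels [5 8 8 6]
Step 7: flows [1->0,2->0,3->0,1=2] -> levels [8 7 7 5]
  -> period-2 cycle (repeats step 5); tank 0 never drops to <=4
Tank 0 never reaches <=4 within 15 steps

Answer: -1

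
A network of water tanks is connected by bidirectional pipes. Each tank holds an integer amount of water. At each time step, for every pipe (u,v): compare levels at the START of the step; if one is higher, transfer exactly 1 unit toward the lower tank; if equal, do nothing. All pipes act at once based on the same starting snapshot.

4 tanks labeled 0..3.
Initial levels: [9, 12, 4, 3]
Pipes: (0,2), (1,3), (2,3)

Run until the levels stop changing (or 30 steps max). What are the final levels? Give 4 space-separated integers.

Step 1: flows [0->2,1->3,2->3] -> levels [8 11 4 5]
Step 2: flows [0->2,1->3,3->2] -> levels [7 10 6 5]
Step 3: flows [0->2,1->3,2->3] -> levels [6 9 6 7]
Step 4: flows [0=2,1->3,3->2] -> levels [6 8 7 7]
Step 5: flows [2->0,1->3,2=3] -> levels [7 7 6 8]
Step 6: flows [0->2,3->1,3->2] -> levels [6 8 8 6]
Step 7: flows [2->0,1->3,2->3] -> levels [7 7 6 8]
  -> period-2 cycle: step 7 state = step 5 state; never stabilizes
  -> state at step 30: (30-5) mod 2 = 1, same as step 6 -> [6 8 8 6]

Answer: 6 8 8 6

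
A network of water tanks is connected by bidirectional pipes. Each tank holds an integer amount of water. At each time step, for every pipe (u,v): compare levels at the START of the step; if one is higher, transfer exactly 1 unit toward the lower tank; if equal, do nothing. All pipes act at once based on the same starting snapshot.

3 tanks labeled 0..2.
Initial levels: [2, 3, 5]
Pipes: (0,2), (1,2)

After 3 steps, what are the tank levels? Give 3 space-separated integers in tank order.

Answer: 4 4 2

Derivation:
Step 1: flows [2->0,2->1] -> levels [3 4 3]
Step 2: flows [0=2,1->2] -> levels [3 3 4]
Step 3: flows [2->0,2->1] -> levels [4 4 2]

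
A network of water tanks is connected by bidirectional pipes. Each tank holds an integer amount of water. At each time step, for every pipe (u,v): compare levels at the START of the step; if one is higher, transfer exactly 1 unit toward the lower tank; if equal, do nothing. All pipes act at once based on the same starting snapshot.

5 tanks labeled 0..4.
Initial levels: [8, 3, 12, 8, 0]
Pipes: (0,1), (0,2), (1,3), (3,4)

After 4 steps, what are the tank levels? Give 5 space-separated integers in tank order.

Step 1: flows [0->1,2->0,3->1,3->4] -> levels [8 5 11 6 1]
Step 2: flows [0->1,2->0,3->1,3->4] -> levels [8 7 10 4 2]
Step 3: flows [0->1,2->0,1->3,3->4] -> levels [8 7 9 4 3]
Step 4: flows [0->1,2->0,1->3,3->4] -> levels [8 7 8 4 4]

Answer: 8 7 8 4 4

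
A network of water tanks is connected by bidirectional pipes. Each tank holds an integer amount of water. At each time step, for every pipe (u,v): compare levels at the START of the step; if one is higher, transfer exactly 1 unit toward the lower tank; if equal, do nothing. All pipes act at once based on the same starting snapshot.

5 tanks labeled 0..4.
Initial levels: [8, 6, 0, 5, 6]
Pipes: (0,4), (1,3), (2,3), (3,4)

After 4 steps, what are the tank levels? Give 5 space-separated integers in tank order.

Answer: 6 5 4 4 6

Derivation:
Step 1: flows [0->4,1->3,3->2,4->3] -> levels [7 5 1 6 6]
Step 2: flows [0->4,3->1,3->2,3=4] -> levels [6 6 2 4 7]
Step 3: flows [4->0,1->3,3->2,4->3] -> levels [7 5 3 5 5]
Step 4: flows [0->4,1=3,3->2,3=4] -> levels [6 5 4 4 6]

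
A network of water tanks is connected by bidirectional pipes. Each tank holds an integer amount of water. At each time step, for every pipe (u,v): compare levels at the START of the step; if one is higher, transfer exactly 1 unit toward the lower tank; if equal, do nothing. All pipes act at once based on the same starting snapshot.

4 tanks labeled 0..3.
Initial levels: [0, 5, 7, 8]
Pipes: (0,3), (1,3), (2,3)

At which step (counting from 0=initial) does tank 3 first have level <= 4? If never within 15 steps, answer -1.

Step 1: flows [3->0,3->1,3->2] -> levels [1 6 8 5]
Step 2: flows [3->0,1->3,2->3] -> levels [2 5 7 6]
Step 3: flows [3->0,3->1,2->3] -> levels [3 6 6 5]
Step 4: flows [3->0,1->3,2->3] -> levels [4 5 5 6]
Step 5: flows [3->0,3->1,3->2] -> levels [5 6 6 3]
Tank 3 first reaches <=4 at step 5

Answer: 5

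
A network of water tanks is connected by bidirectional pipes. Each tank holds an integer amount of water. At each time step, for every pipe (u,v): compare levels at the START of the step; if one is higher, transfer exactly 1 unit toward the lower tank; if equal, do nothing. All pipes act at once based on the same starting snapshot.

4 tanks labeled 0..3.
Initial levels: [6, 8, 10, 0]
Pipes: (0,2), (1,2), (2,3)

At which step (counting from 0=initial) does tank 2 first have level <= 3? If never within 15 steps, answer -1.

Answer: -1

Derivation:
Step 1: flows [2->0,2->1,2->3] -> levels [7 9 7 1]
Step 2: flows [0=2,1->2,2->3] -> levels [7 8 7 2]
Step 3: flows [0=2,1->2,2->3] -> levels [7 7 7 3]
Step 4: flows [0=2,1=2,2->3] -> levels [7 7 6 4]
Step 5: flows [0->2,1->2,2->3] -> levels [6 6 7 5]
Step 6: flows [2->0,2->1,2->3] -> levels [7 7 4 6]
Step 7: flows [0->2,1->2,3->2] -> levels [6 6 7 5]
  -> period-2 cycle (repeats step 5); tank 2 never drops to <=3
Tank 2 never reaches <=3 within 15 steps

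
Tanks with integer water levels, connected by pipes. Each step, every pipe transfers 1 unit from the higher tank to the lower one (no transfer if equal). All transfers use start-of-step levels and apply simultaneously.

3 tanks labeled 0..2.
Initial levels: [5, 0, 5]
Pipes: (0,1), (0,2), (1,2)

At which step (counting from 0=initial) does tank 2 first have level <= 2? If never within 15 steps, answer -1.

Answer: -1

Derivation:
Step 1: flows [0->1,0=2,2->1] -> levels [4 2 4]
Step 2: flows [0->1,0=2,2->1] -> levels [3 4 3]
Step 3: flows [1->0,0=2,1->2] -> levels [4 2 4]
  -> period-2 cycle (repeats step 1); tank 2 never drops to <=2
Tank 2 never reaches <=2 within 15 steps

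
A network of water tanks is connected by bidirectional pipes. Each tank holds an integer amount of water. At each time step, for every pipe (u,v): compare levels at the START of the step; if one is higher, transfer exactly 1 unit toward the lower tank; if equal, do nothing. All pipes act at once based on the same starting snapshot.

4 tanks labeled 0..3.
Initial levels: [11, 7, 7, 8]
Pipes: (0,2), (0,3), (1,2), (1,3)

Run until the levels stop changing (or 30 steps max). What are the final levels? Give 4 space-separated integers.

Answer: 7 8 9 9

Derivation:
Step 1: flows [0->2,0->3,1=2,3->1] -> levels [9 8 8 8]
Step 2: flows [0->2,0->3,1=2,1=3] -> levels [7 8 9 9]
Step 3: flows [2->0,3->0,2->1,3->1] -> levels [9 10 7 7]
Step 4: flows [0->2,0->3,1->2,1->3] -> levels [7 8 9 9]
  -> period-2 cycle: step 4 state = step 2 state; never stabilizes
  -> state at step 30: (30-2) mod 2 = 0, same as step 2 -> [7 8 9 9]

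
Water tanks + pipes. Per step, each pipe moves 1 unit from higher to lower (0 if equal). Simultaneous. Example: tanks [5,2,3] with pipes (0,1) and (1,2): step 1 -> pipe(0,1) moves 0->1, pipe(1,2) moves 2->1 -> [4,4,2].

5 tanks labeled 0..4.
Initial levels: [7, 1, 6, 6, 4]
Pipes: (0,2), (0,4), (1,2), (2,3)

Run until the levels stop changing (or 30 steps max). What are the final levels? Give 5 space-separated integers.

Answer: 6 5 3 5 5

Derivation:
Step 1: flows [0->2,0->4,2->1,2=3] -> levels [5 2 6 6 5]
Step 2: flows [2->0,0=4,2->1,2=3] -> levels [6 3 4 6 5]
Step 3: flows [0->2,0->4,2->1,3->2] -> levels [4 4 5 5 6]
Step 4: flows [2->0,4->0,2->1,2=3] -> levels [6 5 3 5 5]
Step 5: flows [0->2,0->4,1->2,3->2] -> levels [4 4 6 4 6]
Step 6: flows [2->0,4->0,2->1,2->3] -> levels [6 5 3 5 5]
  -> period-2 cycle: step 6 state = step 4 state; never stabilizes
  -> state at step 30: (30-4) mod 2 = 0, same as step 4 -> [6 5 3 5 5]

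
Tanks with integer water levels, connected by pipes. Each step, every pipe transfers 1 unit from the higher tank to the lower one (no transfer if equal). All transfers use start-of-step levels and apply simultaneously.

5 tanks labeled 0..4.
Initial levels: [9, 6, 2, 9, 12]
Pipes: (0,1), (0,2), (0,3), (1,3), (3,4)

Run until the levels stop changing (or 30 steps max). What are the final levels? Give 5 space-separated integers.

Step 1: flows [0->1,0->2,0=3,3->1,4->3] -> levels [7 8 3 9 11]
Step 2: flows [1->0,0->2,3->0,3->1,4->3] -> levels [8 8 4 8 10]
Step 3: flows [0=1,0->2,0=3,1=3,4->3] -> levels [7 8 5 9 9]
Step 4: flows [1->0,0->2,3->0,3->1,3=4] -> levels [8 8 6 7 9]
Step 5: flows [0=1,0->2,0->3,1->3,4->3] -> levels [6 7 7 10 8]
Step 6: flows [1->0,2->0,3->0,3->1,3->4] -> levels [9 7 6 7 9]
Step 7: flows [0->1,0->2,0->3,1=3,4->3] -> levels [6 8 7 9 8]
Step 8: flows [1->0,2->0,3->0,3->1,3->4] -> levels [9 8 6 6 9]
Step 9: flows [0->1,0->2,0->3,1->3,4->3] -> levels [6 8 7 9 8]
  -> period-2 cycle: step 9 state = step 7 state; never stabilizes
  -> state at step 30: (30-7) mod 2 = 1, same as step 8 -> [9 8 6 6 9]

Answer: 9 8 6 6 9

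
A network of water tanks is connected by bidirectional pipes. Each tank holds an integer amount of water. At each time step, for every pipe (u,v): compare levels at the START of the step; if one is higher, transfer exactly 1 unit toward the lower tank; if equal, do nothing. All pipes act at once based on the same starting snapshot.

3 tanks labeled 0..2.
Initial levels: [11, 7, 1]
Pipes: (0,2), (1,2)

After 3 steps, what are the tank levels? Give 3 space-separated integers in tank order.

Step 1: flows [0->2,1->2] -> levels [10 6 3]
Step 2: flows [0->2,1->2] -> levels [9 5 5]
Step 3: flows [0->2,1=2] -> levels [8 5 6]

Answer: 8 5 6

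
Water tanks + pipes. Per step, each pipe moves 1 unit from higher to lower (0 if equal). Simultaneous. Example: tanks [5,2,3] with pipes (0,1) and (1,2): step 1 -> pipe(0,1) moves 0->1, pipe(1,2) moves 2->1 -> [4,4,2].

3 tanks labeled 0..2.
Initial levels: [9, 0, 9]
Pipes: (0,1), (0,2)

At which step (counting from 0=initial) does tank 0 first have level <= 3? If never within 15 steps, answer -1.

Answer: -1

Derivation:
Step 1: flows [0->1,0=2] -> levels [8 1 9]
Step 2: flows [0->1,2->0] -> levels [8 2 8]
Step 3: flows [0->1,0=2] -> levels [7 3 8]
Step 4: flows [0->1,2->0] -> levels [7 4 7]
Step 5: flows [0->1,0=2] -> levels [6 5 7]
Step 6: flows [0->1,2->0] -> levels [6 6 6]
Step 7: flows [0=1,0=2] -> levels [6 6 6]
  -> stable; tank 0 stays at 6 > 3
Tank 0 never reaches <=3 within 15 steps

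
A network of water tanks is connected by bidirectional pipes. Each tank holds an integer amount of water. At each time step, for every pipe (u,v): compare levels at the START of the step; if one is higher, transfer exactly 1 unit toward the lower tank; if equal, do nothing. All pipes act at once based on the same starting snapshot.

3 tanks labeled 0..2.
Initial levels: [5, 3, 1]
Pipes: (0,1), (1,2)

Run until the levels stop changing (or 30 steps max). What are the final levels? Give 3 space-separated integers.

Step 1: flows [0->1,1->2] -> levels [4 3 2]
Step 2: flows [0->1,1->2] -> levels [3 3 3]
Step 3: flows [0=1,1=2] -> levels [3 3 3]
  -> stable (no change)

Answer: 3 3 3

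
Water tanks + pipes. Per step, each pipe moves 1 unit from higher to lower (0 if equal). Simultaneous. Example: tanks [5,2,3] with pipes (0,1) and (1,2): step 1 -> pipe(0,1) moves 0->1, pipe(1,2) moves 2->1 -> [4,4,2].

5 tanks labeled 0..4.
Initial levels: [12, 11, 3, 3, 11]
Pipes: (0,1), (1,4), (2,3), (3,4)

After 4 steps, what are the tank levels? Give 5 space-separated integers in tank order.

Step 1: flows [0->1,1=4,2=3,4->3] -> levels [11 12 3 4 10]
Step 2: flows [1->0,1->4,3->2,4->3] -> levels [12 10 4 4 10]
Step 3: flows [0->1,1=4,2=3,4->3] -> levels [11 11 4 5 9]
Step 4: flows [0=1,1->4,3->2,4->3] -> levels [11 10 5 5 9]

Answer: 11 10 5 5 9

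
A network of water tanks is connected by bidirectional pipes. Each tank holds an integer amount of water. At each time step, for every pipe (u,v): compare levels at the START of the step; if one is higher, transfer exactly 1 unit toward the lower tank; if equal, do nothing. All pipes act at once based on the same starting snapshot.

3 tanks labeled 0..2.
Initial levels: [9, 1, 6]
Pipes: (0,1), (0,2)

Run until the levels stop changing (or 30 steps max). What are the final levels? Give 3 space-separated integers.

Answer: 4 6 6

Derivation:
Step 1: flows [0->1,0->2] -> levels [7 2 7]
Step 2: flows [0->1,0=2] -> levels [6 3 7]
Step 3: flows [0->1,2->0] -> levels [6 4 6]
Step 4: flows [0->1,0=2] -> levels [5 5 6]
Step 5: flows [0=1,2->0] -> levels [6 5 5]
Step 6: flows [0->1,0->2] -> levels [4 6 6]
Step 7: flows [1->0,2->0] -> levels [6 5 5]
  -> period-2 cycle: step 7 state = step 5 state; never stabilizes
  -> state at step 30: (30-5) mod 2 = 1, same as step 6 -> [4 6 6]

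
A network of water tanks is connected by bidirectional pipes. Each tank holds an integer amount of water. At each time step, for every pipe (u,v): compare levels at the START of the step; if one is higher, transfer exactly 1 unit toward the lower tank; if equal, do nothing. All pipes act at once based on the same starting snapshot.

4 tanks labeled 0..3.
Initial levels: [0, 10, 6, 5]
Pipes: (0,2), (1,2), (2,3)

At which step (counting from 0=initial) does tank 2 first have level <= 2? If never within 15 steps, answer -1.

Answer: -1

Derivation:
Step 1: flows [2->0,1->2,2->3] -> levels [1 9 5 6]
Step 2: flows [2->0,1->2,3->2] -> levels [2 8 6 5]
Step 3: flows [2->0,1->2,2->3] -> levels [3 7 5 6]
Step 4: flows [2->0,1->2,3->2] -> levels [4 6 6 5]
Step 5: flows [2->0,1=2,2->3] -> levels [5 6 4 6]
Step 6: flows [0->2,1->2,3->2] -> levels [4 5 7 5]
Step 7: flows [2->0,2->1,2->3] -> levels [5 6 4 6]
  -> period-2 cycle (repeats step 5); tank 2 never drops to <=2
Tank 2 never reaches <=2 within 15 steps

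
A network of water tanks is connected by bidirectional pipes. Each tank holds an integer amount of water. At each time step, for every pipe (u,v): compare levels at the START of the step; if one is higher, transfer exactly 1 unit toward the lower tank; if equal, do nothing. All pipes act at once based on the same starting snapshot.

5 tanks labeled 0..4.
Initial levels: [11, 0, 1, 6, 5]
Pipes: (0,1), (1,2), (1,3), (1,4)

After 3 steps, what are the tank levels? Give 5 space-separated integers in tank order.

Step 1: flows [0->1,2->1,3->1,4->1] -> levels [10 4 0 5 4]
Step 2: flows [0->1,1->2,3->1,1=4] -> levels [9 5 1 4 4]
Step 3: flows [0->1,1->2,1->3,1->4] -> levels [8 3 2 5 5]

Answer: 8 3 2 5 5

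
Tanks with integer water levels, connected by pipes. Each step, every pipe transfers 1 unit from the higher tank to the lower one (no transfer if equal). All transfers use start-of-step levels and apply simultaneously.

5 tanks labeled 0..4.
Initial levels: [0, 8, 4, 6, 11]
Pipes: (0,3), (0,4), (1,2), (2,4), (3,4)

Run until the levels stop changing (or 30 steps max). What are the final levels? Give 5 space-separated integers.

Answer: 6 6 7 6 4

Derivation:
Step 1: flows [3->0,4->0,1->2,4->2,4->3] -> levels [2 7 6 6 8]
Step 2: flows [3->0,4->0,1->2,4->2,4->3] -> levels [4 6 8 6 5]
Step 3: flows [3->0,4->0,2->1,2->4,3->4] -> levels [6 7 6 4 6]
Step 4: flows [0->3,0=4,1->2,2=4,4->3] -> levels [5 6 7 6 5]
Step 5: flows [3->0,0=4,2->1,2->4,3->4] -> levels [6 7 5 4 7]
Step 6: flows [0->3,4->0,1->2,4->2,4->3] -> levels [6 6 7 6 4]
Step 7: flows [0=3,0->4,2->1,2->4,3->4] -> levels [5 7 5 5 7]
Step 8: flows [0=3,4->0,1->2,4->2,4->3] -> levels [6 6 7 6 4]
  -> period-2 cycle: step 8 state = step 6 state; never stabilizes
  -> state at step 30: (30-6) mod 2 = 0, same as step 6 -> [6 6 7 6 4]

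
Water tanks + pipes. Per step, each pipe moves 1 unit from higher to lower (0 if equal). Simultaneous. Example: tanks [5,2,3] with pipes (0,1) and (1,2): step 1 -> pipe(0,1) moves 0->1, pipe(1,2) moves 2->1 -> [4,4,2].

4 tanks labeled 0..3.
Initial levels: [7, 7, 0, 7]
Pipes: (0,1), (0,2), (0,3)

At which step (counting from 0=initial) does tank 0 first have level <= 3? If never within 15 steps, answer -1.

Answer: 6

Derivation:
Step 1: flows [0=1,0->2,0=3] -> levels [6 7 1 7]
Step 2: flows [1->0,0->2,3->0] -> levels [7 6 2 6]
Step 3: flows [0->1,0->2,0->3] -> levels [4 7 3 7]
Step 4: flows [1->0,0->2,3->0] -> levels [5 6 4 6]
Step 5: flows [1->0,0->2,3->0] -> levels [6 5 5 5]
Step 6: flows [0->1,0->2,0->3] -> levels [3 6 6 6]
Tank 0 first reaches <=3 at step 6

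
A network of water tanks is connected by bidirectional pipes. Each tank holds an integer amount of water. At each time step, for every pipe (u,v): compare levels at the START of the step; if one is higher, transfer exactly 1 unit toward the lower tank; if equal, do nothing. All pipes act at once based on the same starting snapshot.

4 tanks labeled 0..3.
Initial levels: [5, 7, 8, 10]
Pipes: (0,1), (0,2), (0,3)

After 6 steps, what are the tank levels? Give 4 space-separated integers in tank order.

Answer: 6 8 8 8

Derivation:
Step 1: flows [1->0,2->0,3->0] -> levels [8 6 7 9]
Step 2: flows [0->1,0->2,3->0] -> levels [7 7 8 8]
Step 3: flows [0=1,2->0,3->0] -> levels [9 7 7 7]
Step 4: flows [0->1,0->2,0->3] -> levels [6 8 8 8]
Step 5: flows [1->0,2->0,3->0] -> levels [9 7 7 7]
  -> period-2 cycle: step 5 state = step 3 state
  -> state at step 6: (6-3) mod 2 = 1, same as step 4 -> [6 8 8 8]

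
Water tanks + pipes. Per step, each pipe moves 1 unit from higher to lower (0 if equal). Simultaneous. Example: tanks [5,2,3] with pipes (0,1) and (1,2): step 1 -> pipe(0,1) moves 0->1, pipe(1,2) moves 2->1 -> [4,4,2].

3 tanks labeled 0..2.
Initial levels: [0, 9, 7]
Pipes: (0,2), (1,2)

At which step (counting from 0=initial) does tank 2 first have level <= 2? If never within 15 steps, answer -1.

Answer: -1

Derivation:
Step 1: flows [2->0,1->2] -> levels [1 8 7]
Step 2: flows [2->0,1->2] -> levels [2 7 7]
Step 3: flows [2->0,1=2] -> levels [3 7 6]
Step 4: flows [2->0,1->2] -> levels [4 6 6]
Step 5: flows [2->0,1=2] -> levels [5 6 5]
Step 6: flows [0=2,1->2] -> levels [5 5 6]
Step 7: flows [2->0,2->1] -> levels [6 6 4]
Step 8: flows [0->2,1->2] -> levels [5 5 6]
  -> period-2 cycle (repeats step 6); tank 2 never drops to <=2
Tank 2 never reaches <=2 within 15 steps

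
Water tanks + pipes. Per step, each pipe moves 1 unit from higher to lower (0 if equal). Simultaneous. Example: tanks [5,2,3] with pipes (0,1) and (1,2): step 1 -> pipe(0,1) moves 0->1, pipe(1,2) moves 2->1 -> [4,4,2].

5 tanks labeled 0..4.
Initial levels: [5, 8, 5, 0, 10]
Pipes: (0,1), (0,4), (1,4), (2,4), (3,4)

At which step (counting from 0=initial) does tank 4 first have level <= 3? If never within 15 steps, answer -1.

Step 1: flows [1->0,4->0,4->1,4->2,4->3] -> levels [7 8 6 1 6]
Step 2: flows [1->0,0->4,1->4,2=4,4->3] -> levels [7 6 6 2 7]
Step 3: flows [0->1,0=4,4->1,4->2,4->3] -> levels [6 8 7 3 4]
Step 4: flows [1->0,0->4,1->4,2->4,4->3] -> levels [6 6 6 4 6]
Step 5: flows [0=1,0=4,1=4,2=4,4->3] -> levels [6 6 6 5 5]
Step 6: flows [0=1,0->4,1->4,2->4,3=4] -> levels [5 5 5 5 8]
Step 7: flows [0=1,4->0,4->1,4->2,4->3] -> levels [6 6 6 6 4]
Step 8: flows [0=1,0->4,1->4,2->4,3->4] -> levels [5 5 5 5 8]
  -> period-2 cycle (repeats step 6); tank 4 never drops to <=3
Tank 4 never reaches <=3 within 15 steps

Answer: -1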